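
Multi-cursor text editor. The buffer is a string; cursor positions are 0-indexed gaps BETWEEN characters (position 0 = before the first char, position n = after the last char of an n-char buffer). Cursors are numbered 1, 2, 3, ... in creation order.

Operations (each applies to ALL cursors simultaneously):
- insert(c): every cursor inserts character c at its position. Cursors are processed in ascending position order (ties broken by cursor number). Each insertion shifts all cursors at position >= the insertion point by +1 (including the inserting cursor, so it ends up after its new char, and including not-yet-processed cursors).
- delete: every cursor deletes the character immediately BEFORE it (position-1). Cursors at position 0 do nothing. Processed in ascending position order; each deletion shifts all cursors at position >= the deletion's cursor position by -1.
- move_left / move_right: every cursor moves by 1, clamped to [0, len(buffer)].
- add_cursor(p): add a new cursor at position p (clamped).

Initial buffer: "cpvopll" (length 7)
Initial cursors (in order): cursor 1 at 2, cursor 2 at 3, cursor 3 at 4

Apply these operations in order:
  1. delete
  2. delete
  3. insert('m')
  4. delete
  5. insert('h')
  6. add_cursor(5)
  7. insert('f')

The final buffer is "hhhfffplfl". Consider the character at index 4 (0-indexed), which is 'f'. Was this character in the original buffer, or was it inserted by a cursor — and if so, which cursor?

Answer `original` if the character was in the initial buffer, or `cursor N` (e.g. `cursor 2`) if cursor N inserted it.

After op 1 (delete): buffer="cpll" (len 4), cursors c1@1 c2@1 c3@1, authorship ....
After op 2 (delete): buffer="pll" (len 3), cursors c1@0 c2@0 c3@0, authorship ...
After op 3 (insert('m')): buffer="mmmpll" (len 6), cursors c1@3 c2@3 c3@3, authorship 123...
After op 4 (delete): buffer="pll" (len 3), cursors c1@0 c2@0 c3@0, authorship ...
After op 5 (insert('h')): buffer="hhhpll" (len 6), cursors c1@3 c2@3 c3@3, authorship 123...
After op 6 (add_cursor(5)): buffer="hhhpll" (len 6), cursors c1@3 c2@3 c3@3 c4@5, authorship 123...
After op 7 (insert('f')): buffer="hhhfffplfl" (len 10), cursors c1@6 c2@6 c3@6 c4@9, authorship 123123..4.
Authorship (.=original, N=cursor N): 1 2 3 1 2 3 . . 4 .
Index 4: author = 2

Answer: cursor 2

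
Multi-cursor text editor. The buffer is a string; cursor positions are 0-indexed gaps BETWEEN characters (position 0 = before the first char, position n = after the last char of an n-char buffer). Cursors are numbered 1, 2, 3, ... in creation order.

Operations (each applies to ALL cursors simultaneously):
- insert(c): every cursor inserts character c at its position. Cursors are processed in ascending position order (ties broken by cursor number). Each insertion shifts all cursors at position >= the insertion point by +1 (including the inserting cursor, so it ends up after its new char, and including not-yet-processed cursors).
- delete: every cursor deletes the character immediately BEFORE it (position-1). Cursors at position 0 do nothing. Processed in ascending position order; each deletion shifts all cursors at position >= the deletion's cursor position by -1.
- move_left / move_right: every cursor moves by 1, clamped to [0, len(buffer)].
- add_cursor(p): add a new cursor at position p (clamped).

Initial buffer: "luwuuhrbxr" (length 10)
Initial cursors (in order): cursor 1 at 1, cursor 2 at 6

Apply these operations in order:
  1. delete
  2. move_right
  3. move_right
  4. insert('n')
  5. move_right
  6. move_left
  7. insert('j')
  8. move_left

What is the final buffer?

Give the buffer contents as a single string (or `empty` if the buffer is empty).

After op 1 (delete): buffer="uwuurbxr" (len 8), cursors c1@0 c2@4, authorship ........
After op 2 (move_right): buffer="uwuurbxr" (len 8), cursors c1@1 c2@5, authorship ........
After op 3 (move_right): buffer="uwuurbxr" (len 8), cursors c1@2 c2@6, authorship ........
After op 4 (insert('n')): buffer="uwnuurbnxr" (len 10), cursors c1@3 c2@8, authorship ..1....2..
After op 5 (move_right): buffer="uwnuurbnxr" (len 10), cursors c1@4 c2@9, authorship ..1....2..
After op 6 (move_left): buffer="uwnuurbnxr" (len 10), cursors c1@3 c2@8, authorship ..1....2..
After op 7 (insert('j')): buffer="uwnjuurbnjxr" (len 12), cursors c1@4 c2@10, authorship ..11....22..
After op 8 (move_left): buffer="uwnjuurbnjxr" (len 12), cursors c1@3 c2@9, authorship ..11....22..

Answer: uwnjuurbnjxr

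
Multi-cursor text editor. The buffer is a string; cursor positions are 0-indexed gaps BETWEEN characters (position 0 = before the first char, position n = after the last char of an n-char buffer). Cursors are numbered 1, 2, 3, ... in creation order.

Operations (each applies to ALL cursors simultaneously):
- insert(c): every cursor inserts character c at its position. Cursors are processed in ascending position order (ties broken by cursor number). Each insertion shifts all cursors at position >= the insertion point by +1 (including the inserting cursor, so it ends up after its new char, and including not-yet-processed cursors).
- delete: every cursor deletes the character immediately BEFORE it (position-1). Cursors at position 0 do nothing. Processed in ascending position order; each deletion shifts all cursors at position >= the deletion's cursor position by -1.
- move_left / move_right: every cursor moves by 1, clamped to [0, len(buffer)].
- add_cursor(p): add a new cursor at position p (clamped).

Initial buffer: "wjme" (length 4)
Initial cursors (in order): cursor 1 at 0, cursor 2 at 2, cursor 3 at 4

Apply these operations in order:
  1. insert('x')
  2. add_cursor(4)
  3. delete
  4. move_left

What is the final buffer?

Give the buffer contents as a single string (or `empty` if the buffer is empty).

After op 1 (insert('x')): buffer="xwjxmex" (len 7), cursors c1@1 c2@4 c3@7, authorship 1..2..3
After op 2 (add_cursor(4)): buffer="xwjxmex" (len 7), cursors c1@1 c2@4 c4@4 c3@7, authorship 1..2..3
After op 3 (delete): buffer="wme" (len 3), cursors c1@0 c2@1 c4@1 c3@3, authorship ...
After op 4 (move_left): buffer="wme" (len 3), cursors c1@0 c2@0 c4@0 c3@2, authorship ...

Answer: wme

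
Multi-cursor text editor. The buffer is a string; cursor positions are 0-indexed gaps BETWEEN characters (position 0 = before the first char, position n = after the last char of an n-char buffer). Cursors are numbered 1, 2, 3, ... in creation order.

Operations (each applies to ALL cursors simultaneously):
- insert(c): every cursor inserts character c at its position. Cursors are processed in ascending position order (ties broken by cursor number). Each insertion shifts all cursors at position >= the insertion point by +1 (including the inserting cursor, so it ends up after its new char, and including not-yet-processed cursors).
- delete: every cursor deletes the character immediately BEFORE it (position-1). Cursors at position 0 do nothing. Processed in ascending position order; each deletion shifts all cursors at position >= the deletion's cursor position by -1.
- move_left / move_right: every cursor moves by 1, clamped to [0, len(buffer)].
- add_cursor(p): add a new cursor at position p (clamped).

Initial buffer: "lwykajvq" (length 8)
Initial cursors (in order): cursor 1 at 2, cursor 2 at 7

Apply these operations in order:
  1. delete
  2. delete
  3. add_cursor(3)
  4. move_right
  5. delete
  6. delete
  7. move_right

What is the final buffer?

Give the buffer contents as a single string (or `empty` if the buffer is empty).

After op 1 (delete): buffer="lykajq" (len 6), cursors c1@1 c2@5, authorship ......
After op 2 (delete): buffer="ykaq" (len 4), cursors c1@0 c2@3, authorship ....
After op 3 (add_cursor(3)): buffer="ykaq" (len 4), cursors c1@0 c2@3 c3@3, authorship ....
After op 4 (move_right): buffer="ykaq" (len 4), cursors c1@1 c2@4 c3@4, authorship ....
After op 5 (delete): buffer="k" (len 1), cursors c1@0 c2@1 c3@1, authorship .
After op 6 (delete): buffer="" (len 0), cursors c1@0 c2@0 c3@0, authorship 
After op 7 (move_right): buffer="" (len 0), cursors c1@0 c2@0 c3@0, authorship 

Answer: empty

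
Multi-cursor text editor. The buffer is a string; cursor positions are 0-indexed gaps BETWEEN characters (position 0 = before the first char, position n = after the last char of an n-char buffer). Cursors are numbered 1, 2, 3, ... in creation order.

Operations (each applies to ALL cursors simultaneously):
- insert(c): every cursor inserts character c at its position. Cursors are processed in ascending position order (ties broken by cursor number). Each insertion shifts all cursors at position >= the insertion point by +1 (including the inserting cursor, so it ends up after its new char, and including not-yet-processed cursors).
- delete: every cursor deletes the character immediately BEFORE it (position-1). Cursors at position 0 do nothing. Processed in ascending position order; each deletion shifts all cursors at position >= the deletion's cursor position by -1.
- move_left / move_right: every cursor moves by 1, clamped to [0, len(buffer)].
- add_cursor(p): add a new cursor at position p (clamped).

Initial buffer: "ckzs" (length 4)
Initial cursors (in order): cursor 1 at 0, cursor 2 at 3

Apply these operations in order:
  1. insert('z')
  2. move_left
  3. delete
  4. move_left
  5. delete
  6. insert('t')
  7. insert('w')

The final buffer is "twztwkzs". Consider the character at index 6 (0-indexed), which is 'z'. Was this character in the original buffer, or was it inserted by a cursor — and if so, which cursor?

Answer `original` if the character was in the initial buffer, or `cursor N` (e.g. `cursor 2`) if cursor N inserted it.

After op 1 (insert('z')): buffer="zckzzs" (len 6), cursors c1@1 c2@5, authorship 1...2.
After op 2 (move_left): buffer="zckzzs" (len 6), cursors c1@0 c2@4, authorship 1...2.
After op 3 (delete): buffer="zckzs" (len 5), cursors c1@0 c2@3, authorship 1..2.
After op 4 (move_left): buffer="zckzs" (len 5), cursors c1@0 c2@2, authorship 1..2.
After op 5 (delete): buffer="zkzs" (len 4), cursors c1@0 c2@1, authorship 1.2.
After op 6 (insert('t')): buffer="tztkzs" (len 6), cursors c1@1 c2@3, authorship 112.2.
After op 7 (insert('w')): buffer="twztwkzs" (len 8), cursors c1@2 c2@5, authorship 11122.2.
Authorship (.=original, N=cursor N): 1 1 1 2 2 . 2 .
Index 6: author = 2

Answer: cursor 2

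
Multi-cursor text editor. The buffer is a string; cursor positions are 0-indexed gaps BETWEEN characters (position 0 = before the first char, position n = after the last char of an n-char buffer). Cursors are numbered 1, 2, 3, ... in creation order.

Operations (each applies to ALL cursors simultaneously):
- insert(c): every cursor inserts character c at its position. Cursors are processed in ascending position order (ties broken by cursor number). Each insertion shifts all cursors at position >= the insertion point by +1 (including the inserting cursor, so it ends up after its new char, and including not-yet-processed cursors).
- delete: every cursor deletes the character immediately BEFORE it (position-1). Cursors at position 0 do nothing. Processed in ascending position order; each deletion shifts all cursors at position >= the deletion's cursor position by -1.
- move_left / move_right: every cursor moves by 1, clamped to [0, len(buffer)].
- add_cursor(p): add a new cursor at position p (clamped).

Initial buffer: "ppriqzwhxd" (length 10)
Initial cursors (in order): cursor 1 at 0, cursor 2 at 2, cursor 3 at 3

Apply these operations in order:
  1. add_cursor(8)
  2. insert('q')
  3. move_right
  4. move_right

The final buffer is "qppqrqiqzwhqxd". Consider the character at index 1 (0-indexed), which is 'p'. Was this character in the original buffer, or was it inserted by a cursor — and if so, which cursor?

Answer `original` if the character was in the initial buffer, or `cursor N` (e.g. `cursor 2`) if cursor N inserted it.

After op 1 (add_cursor(8)): buffer="ppriqzwhxd" (len 10), cursors c1@0 c2@2 c3@3 c4@8, authorship ..........
After op 2 (insert('q')): buffer="qppqrqiqzwhqxd" (len 14), cursors c1@1 c2@4 c3@6 c4@12, authorship 1..2.3.....4..
After op 3 (move_right): buffer="qppqrqiqzwhqxd" (len 14), cursors c1@2 c2@5 c3@7 c4@13, authorship 1..2.3.....4..
After op 4 (move_right): buffer="qppqrqiqzwhqxd" (len 14), cursors c1@3 c2@6 c3@8 c4@14, authorship 1..2.3.....4..
Authorship (.=original, N=cursor N): 1 . . 2 . 3 . . . . . 4 . .
Index 1: author = original

Answer: original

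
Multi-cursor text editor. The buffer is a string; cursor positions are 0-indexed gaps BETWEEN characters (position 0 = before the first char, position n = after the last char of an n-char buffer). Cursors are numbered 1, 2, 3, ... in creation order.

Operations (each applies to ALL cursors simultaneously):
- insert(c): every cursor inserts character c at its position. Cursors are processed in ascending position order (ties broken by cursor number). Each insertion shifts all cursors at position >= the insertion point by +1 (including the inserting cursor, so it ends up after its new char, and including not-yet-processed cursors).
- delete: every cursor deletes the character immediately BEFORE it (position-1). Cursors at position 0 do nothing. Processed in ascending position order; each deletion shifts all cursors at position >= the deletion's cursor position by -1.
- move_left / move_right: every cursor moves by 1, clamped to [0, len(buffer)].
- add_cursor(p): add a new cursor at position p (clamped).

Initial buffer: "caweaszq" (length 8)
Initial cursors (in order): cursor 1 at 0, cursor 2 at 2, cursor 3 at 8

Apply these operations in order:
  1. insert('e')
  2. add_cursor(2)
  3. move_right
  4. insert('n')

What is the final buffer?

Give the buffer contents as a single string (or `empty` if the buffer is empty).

After op 1 (insert('e')): buffer="ecaeweaszqe" (len 11), cursors c1@1 c2@4 c3@11, authorship 1..2......3
After op 2 (add_cursor(2)): buffer="ecaeweaszqe" (len 11), cursors c1@1 c4@2 c2@4 c3@11, authorship 1..2......3
After op 3 (move_right): buffer="ecaeweaszqe" (len 11), cursors c1@2 c4@3 c2@5 c3@11, authorship 1..2......3
After op 4 (insert('n')): buffer="ecnanewneaszqen" (len 15), cursors c1@3 c4@5 c2@8 c3@15, authorship 1.1.42.2.....33

Answer: ecnanewneaszqen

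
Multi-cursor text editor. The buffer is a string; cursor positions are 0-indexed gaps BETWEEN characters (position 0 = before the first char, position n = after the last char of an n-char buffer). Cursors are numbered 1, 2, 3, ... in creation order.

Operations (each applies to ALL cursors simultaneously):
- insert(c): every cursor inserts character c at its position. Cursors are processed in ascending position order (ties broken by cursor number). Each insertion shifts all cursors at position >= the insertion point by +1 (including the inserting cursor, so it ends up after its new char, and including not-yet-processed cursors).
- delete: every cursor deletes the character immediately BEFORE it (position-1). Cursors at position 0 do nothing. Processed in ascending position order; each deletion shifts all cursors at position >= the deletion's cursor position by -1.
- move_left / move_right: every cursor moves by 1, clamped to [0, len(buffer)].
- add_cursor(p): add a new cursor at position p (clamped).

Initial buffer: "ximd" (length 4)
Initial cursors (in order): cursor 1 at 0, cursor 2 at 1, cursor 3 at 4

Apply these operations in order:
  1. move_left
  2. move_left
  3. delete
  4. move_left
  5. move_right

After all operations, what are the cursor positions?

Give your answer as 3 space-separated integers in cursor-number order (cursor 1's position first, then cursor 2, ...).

Answer: 1 1 1

Derivation:
After op 1 (move_left): buffer="ximd" (len 4), cursors c1@0 c2@0 c3@3, authorship ....
After op 2 (move_left): buffer="ximd" (len 4), cursors c1@0 c2@0 c3@2, authorship ....
After op 3 (delete): buffer="xmd" (len 3), cursors c1@0 c2@0 c3@1, authorship ...
After op 4 (move_left): buffer="xmd" (len 3), cursors c1@0 c2@0 c3@0, authorship ...
After op 5 (move_right): buffer="xmd" (len 3), cursors c1@1 c2@1 c3@1, authorship ...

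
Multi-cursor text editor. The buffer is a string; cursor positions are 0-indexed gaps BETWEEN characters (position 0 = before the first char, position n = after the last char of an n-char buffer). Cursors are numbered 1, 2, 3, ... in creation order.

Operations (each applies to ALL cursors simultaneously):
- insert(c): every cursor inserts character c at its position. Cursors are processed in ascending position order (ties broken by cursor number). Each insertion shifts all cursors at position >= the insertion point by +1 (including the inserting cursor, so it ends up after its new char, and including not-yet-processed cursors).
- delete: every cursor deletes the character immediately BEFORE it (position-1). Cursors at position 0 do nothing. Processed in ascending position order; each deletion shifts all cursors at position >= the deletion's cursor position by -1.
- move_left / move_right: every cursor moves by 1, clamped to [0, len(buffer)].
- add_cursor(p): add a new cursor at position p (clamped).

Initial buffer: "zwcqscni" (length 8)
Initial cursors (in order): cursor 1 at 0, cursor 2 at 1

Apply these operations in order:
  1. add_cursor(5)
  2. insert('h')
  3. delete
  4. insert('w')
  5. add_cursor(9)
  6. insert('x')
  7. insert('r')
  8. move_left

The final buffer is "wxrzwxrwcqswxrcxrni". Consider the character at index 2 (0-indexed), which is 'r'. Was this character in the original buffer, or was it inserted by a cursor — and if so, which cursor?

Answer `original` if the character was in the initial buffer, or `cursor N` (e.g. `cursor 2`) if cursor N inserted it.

After op 1 (add_cursor(5)): buffer="zwcqscni" (len 8), cursors c1@0 c2@1 c3@5, authorship ........
After op 2 (insert('h')): buffer="hzhwcqshcni" (len 11), cursors c1@1 c2@3 c3@8, authorship 1.2....3...
After op 3 (delete): buffer="zwcqscni" (len 8), cursors c1@0 c2@1 c3@5, authorship ........
After op 4 (insert('w')): buffer="wzwwcqswcni" (len 11), cursors c1@1 c2@3 c3@8, authorship 1.2....3...
After op 5 (add_cursor(9)): buffer="wzwwcqswcni" (len 11), cursors c1@1 c2@3 c3@8 c4@9, authorship 1.2....3...
After op 6 (insert('x')): buffer="wxzwxwcqswxcxni" (len 15), cursors c1@2 c2@5 c3@11 c4@13, authorship 11.22....33.4..
After op 7 (insert('r')): buffer="wxrzwxrwcqswxrcxrni" (len 19), cursors c1@3 c2@7 c3@14 c4@17, authorship 111.222....333.44..
After op 8 (move_left): buffer="wxrzwxrwcqswxrcxrni" (len 19), cursors c1@2 c2@6 c3@13 c4@16, authorship 111.222....333.44..
Authorship (.=original, N=cursor N): 1 1 1 . 2 2 2 . . . . 3 3 3 . 4 4 . .
Index 2: author = 1

Answer: cursor 1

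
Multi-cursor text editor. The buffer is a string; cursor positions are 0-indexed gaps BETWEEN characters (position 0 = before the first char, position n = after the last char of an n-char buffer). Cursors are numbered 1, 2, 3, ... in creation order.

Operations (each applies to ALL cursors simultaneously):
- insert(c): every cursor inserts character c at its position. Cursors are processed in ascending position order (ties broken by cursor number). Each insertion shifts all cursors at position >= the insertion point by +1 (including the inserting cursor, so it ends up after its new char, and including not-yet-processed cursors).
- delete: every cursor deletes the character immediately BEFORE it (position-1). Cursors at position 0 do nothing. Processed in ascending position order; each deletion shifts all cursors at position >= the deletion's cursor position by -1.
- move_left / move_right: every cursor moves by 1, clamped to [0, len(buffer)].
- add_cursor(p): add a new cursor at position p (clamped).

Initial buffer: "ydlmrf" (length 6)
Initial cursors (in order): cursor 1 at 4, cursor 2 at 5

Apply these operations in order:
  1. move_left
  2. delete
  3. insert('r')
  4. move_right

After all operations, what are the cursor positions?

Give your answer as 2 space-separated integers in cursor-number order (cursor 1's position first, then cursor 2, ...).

Answer: 5 5

Derivation:
After op 1 (move_left): buffer="ydlmrf" (len 6), cursors c1@3 c2@4, authorship ......
After op 2 (delete): buffer="ydrf" (len 4), cursors c1@2 c2@2, authorship ....
After op 3 (insert('r')): buffer="ydrrrf" (len 6), cursors c1@4 c2@4, authorship ..12..
After op 4 (move_right): buffer="ydrrrf" (len 6), cursors c1@5 c2@5, authorship ..12..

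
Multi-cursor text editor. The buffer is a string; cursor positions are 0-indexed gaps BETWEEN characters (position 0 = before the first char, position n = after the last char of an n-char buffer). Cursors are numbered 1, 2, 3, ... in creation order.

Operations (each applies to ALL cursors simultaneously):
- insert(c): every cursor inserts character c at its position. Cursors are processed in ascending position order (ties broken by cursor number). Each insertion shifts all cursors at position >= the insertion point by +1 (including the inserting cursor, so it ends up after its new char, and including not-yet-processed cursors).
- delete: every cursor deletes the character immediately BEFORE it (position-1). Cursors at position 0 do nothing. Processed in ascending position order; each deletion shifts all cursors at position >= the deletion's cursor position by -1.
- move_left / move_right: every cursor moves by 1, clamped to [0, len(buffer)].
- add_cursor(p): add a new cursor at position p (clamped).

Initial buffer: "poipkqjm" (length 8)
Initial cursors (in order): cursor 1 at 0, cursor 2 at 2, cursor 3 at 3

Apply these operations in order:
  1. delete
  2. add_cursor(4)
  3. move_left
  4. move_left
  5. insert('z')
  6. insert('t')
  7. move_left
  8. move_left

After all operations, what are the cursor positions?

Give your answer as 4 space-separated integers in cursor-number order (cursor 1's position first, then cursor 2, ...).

After op 1 (delete): buffer="ppkqjm" (len 6), cursors c1@0 c2@1 c3@1, authorship ......
After op 2 (add_cursor(4)): buffer="ppkqjm" (len 6), cursors c1@0 c2@1 c3@1 c4@4, authorship ......
After op 3 (move_left): buffer="ppkqjm" (len 6), cursors c1@0 c2@0 c3@0 c4@3, authorship ......
After op 4 (move_left): buffer="ppkqjm" (len 6), cursors c1@0 c2@0 c3@0 c4@2, authorship ......
After op 5 (insert('z')): buffer="zzzppzkqjm" (len 10), cursors c1@3 c2@3 c3@3 c4@6, authorship 123..4....
After op 6 (insert('t')): buffer="zzztttppztkqjm" (len 14), cursors c1@6 c2@6 c3@6 c4@10, authorship 123123..44....
After op 7 (move_left): buffer="zzztttppztkqjm" (len 14), cursors c1@5 c2@5 c3@5 c4@9, authorship 123123..44....
After op 8 (move_left): buffer="zzztttppztkqjm" (len 14), cursors c1@4 c2@4 c3@4 c4@8, authorship 123123..44....

Answer: 4 4 4 8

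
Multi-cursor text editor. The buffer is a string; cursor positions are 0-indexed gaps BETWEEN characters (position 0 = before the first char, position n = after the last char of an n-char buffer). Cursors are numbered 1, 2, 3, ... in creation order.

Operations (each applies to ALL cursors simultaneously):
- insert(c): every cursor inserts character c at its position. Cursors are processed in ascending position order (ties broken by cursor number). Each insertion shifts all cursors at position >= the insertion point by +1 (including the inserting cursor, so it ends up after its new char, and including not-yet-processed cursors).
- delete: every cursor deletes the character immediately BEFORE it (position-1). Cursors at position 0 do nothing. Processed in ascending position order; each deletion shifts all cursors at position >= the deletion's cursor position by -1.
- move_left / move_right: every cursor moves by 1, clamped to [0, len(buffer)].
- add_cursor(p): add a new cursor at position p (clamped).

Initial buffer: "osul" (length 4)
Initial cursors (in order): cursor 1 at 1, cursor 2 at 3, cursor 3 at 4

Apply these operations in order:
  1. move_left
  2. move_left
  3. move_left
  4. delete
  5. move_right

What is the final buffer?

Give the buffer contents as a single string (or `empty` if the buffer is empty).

Answer: sul

Derivation:
After op 1 (move_left): buffer="osul" (len 4), cursors c1@0 c2@2 c3@3, authorship ....
After op 2 (move_left): buffer="osul" (len 4), cursors c1@0 c2@1 c3@2, authorship ....
After op 3 (move_left): buffer="osul" (len 4), cursors c1@0 c2@0 c3@1, authorship ....
After op 4 (delete): buffer="sul" (len 3), cursors c1@0 c2@0 c3@0, authorship ...
After op 5 (move_right): buffer="sul" (len 3), cursors c1@1 c2@1 c3@1, authorship ...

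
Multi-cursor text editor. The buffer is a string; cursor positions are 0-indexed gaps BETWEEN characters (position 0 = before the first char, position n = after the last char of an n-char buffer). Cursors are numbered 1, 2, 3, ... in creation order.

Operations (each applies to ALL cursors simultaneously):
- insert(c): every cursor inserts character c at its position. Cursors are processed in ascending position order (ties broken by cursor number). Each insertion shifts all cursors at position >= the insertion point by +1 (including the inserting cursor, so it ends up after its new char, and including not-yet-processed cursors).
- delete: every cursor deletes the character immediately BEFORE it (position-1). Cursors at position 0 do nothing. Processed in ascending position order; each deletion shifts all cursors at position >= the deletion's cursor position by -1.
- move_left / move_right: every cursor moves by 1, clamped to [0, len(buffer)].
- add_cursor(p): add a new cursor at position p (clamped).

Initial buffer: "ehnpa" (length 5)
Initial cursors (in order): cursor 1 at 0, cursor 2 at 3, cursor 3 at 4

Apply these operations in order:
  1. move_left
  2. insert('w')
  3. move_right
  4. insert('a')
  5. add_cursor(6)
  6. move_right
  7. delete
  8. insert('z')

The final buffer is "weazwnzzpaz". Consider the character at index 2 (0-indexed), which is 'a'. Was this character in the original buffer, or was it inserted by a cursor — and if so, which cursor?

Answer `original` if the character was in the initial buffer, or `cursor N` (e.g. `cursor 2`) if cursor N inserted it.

Answer: cursor 1

Derivation:
After op 1 (move_left): buffer="ehnpa" (len 5), cursors c1@0 c2@2 c3@3, authorship .....
After op 2 (insert('w')): buffer="wehwnwpa" (len 8), cursors c1@1 c2@4 c3@6, authorship 1..2.3..
After op 3 (move_right): buffer="wehwnwpa" (len 8), cursors c1@2 c2@5 c3@7, authorship 1..2.3..
After op 4 (insert('a')): buffer="weahwnawpaa" (len 11), cursors c1@3 c2@7 c3@10, authorship 1.1.2.23.3.
After op 5 (add_cursor(6)): buffer="weahwnawpaa" (len 11), cursors c1@3 c4@6 c2@7 c3@10, authorship 1.1.2.23.3.
After op 6 (move_right): buffer="weahwnawpaa" (len 11), cursors c1@4 c4@7 c2@8 c3@11, authorship 1.1.2.23.3.
After op 7 (delete): buffer="weawnpa" (len 7), cursors c1@3 c2@5 c4@5 c3@7, authorship 1.12..3
After op 8 (insert('z')): buffer="weazwnzzpaz" (len 11), cursors c1@4 c2@8 c4@8 c3@11, authorship 1.112.24.33
Authorship (.=original, N=cursor N): 1 . 1 1 2 . 2 4 . 3 3
Index 2: author = 1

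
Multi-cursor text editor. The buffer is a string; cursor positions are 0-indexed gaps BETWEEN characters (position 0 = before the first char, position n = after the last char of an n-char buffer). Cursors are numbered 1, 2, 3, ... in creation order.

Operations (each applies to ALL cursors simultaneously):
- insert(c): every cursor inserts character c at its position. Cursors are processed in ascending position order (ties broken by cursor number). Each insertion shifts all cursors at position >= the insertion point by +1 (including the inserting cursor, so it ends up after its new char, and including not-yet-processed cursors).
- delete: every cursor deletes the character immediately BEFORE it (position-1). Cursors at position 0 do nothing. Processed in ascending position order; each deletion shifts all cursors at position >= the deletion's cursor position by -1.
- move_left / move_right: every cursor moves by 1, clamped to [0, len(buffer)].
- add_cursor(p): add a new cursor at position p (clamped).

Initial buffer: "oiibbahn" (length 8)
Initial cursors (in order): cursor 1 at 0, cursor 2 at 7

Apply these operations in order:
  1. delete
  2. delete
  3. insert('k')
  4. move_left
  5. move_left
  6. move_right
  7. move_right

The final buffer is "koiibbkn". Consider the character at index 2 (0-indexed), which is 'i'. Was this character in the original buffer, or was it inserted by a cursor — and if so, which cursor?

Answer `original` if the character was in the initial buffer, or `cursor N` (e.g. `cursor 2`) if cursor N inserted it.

After op 1 (delete): buffer="oiibban" (len 7), cursors c1@0 c2@6, authorship .......
After op 2 (delete): buffer="oiibbn" (len 6), cursors c1@0 c2@5, authorship ......
After op 3 (insert('k')): buffer="koiibbkn" (len 8), cursors c1@1 c2@7, authorship 1.....2.
After op 4 (move_left): buffer="koiibbkn" (len 8), cursors c1@0 c2@6, authorship 1.....2.
After op 5 (move_left): buffer="koiibbkn" (len 8), cursors c1@0 c2@5, authorship 1.....2.
After op 6 (move_right): buffer="koiibbkn" (len 8), cursors c1@1 c2@6, authorship 1.....2.
After op 7 (move_right): buffer="koiibbkn" (len 8), cursors c1@2 c2@7, authorship 1.....2.
Authorship (.=original, N=cursor N): 1 . . . . . 2 .
Index 2: author = original

Answer: original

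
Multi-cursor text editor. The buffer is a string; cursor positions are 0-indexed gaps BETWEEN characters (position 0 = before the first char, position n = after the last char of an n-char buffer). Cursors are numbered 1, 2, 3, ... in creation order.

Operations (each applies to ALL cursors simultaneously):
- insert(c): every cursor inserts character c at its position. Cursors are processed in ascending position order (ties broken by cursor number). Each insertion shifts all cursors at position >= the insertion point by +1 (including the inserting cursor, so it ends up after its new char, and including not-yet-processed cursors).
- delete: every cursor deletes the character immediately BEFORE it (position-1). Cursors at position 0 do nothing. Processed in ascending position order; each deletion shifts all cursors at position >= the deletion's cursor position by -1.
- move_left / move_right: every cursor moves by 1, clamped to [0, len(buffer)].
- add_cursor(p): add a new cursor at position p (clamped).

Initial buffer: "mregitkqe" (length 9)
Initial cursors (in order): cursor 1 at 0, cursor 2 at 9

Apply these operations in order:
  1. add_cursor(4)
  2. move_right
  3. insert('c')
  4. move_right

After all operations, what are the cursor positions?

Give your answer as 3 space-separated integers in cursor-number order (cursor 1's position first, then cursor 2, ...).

Answer: 3 12 8

Derivation:
After op 1 (add_cursor(4)): buffer="mregitkqe" (len 9), cursors c1@0 c3@4 c2@9, authorship .........
After op 2 (move_right): buffer="mregitkqe" (len 9), cursors c1@1 c3@5 c2@9, authorship .........
After op 3 (insert('c')): buffer="mcregictkqec" (len 12), cursors c1@2 c3@7 c2@12, authorship .1....3....2
After op 4 (move_right): buffer="mcregictkqec" (len 12), cursors c1@3 c3@8 c2@12, authorship .1....3....2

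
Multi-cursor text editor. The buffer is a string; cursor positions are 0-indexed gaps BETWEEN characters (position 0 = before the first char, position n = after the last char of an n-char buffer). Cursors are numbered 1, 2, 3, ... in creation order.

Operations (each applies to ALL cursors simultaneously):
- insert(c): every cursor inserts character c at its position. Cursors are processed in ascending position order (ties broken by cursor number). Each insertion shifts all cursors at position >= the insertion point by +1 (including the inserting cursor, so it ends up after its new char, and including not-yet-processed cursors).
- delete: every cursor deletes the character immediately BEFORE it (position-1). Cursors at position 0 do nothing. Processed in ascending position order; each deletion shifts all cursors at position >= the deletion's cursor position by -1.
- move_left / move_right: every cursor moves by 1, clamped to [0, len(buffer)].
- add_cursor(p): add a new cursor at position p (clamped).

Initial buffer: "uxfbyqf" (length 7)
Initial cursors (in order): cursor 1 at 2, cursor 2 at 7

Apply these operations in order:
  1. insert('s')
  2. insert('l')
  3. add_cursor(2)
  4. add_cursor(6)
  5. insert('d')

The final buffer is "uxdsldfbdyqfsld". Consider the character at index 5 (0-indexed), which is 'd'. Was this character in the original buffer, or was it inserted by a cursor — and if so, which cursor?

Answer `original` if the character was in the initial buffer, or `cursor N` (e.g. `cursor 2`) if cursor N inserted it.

After op 1 (insert('s')): buffer="uxsfbyqfs" (len 9), cursors c1@3 c2@9, authorship ..1.....2
After op 2 (insert('l')): buffer="uxslfbyqfsl" (len 11), cursors c1@4 c2@11, authorship ..11.....22
After op 3 (add_cursor(2)): buffer="uxslfbyqfsl" (len 11), cursors c3@2 c1@4 c2@11, authorship ..11.....22
After op 4 (add_cursor(6)): buffer="uxslfbyqfsl" (len 11), cursors c3@2 c1@4 c4@6 c2@11, authorship ..11.....22
After op 5 (insert('d')): buffer="uxdsldfbdyqfsld" (len 15), cursors c3@3 c1@6 c4@9 c2@15, authorship ..3111..4...222
Authorship (.=original, N=cursor N): . . 3 1 1 1 . . 4 . . . 2 2 2
Index 5: author = 1

Answer: cursor 1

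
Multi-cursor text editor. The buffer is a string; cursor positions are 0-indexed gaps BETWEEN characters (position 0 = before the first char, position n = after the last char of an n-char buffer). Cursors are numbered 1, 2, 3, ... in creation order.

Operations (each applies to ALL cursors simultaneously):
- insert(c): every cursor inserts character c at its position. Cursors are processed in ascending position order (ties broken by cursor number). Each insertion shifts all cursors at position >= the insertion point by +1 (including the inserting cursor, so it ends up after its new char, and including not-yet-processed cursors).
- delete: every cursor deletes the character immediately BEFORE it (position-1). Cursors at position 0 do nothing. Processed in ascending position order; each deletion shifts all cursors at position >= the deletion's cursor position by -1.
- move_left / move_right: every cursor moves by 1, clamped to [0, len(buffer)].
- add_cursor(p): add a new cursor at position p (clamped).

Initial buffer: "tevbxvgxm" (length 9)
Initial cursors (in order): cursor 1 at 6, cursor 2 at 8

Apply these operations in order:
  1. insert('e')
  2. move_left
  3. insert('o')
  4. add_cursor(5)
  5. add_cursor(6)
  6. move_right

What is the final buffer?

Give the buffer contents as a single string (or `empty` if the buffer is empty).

After op 1 (insert('e')): buffer="tevbxvegxem" (len 11), cursors c1@7 c2@10, authorship ......1..2.
After op 2 (move_left): buffer="tevbxvegxem" (len 11), cursors c1@6 c2@9, authorship ......1..2.
After op 3 (insert('o')): buffer="tevbxvoegxoem" (len 13), cursors c1@7 c2@11, authorship ......11..22.
After op 4 (add_cursor(5)): buffer="tevbxvoegxoem" (len 13), cursors c3@5 c1@7 c2@11, authorship ......11..22.
After op 5 (add_cursor(6)): buffer="tevbxvoegxoem" (len 13), cursors c3@5 c4@6 c1@7 c2@11, authorship ......11..22.
After op 6 (move_right): buffer="tevbxvoegxoem" (len 13), cursors c3@6 c4@7 c1@8 c2@12, authorship ......11..22.

Answer: tevbxvoegxoem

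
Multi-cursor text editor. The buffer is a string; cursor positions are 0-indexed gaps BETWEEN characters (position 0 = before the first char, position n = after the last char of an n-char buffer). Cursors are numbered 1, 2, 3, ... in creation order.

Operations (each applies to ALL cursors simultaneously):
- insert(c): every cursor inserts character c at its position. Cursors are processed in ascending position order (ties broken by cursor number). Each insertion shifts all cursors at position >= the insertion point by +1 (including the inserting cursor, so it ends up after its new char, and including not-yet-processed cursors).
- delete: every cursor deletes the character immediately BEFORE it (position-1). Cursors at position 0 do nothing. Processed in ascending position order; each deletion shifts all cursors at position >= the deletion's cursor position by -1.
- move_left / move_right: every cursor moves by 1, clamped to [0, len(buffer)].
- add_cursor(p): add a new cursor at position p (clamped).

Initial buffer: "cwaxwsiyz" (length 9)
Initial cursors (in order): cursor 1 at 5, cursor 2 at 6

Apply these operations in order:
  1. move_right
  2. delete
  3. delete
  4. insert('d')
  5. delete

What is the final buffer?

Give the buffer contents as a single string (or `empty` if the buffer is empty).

Answer: cwayz

Derivation:
After op 1 (move_right): buffer="cwaxwsiyz" (len 9), cursors c1@6 c2@7, authorship .........
After op 2 (delete): buffer="cwaxwyz" (len 7), cursors c1@5 c2@5, authorship .......
After op 3 (delete): buffer="cwayz" (len 5), cursors c1@3 c2@3, authorship .....
After op 4 (insert('d')): buffer="cwaddyz" (len 7), cursors c1@5 c2@5, authorship ...12..
After op 5 (delete): buffer="cwayz" (len 5), cursors c1@3 c2@3, authorship .....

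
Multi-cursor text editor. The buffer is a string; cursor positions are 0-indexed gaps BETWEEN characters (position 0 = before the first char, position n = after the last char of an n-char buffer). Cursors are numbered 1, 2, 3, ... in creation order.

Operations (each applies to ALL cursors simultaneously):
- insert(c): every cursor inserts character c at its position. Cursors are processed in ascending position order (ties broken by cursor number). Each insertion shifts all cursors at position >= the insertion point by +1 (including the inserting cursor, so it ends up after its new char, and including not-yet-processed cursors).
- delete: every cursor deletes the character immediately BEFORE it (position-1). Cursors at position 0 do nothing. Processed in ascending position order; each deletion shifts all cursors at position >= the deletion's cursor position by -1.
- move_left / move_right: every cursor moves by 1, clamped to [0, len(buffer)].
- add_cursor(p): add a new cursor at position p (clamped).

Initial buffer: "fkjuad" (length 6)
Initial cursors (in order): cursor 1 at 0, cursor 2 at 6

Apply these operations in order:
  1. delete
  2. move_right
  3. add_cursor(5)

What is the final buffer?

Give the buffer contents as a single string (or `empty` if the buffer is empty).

After op 1 (delete): buffer="fkjua" (len 5), cursors c1@0 c2@5, authorship .....
After op 2 (move_right): buffer="fkjua" (len 5), cursors c1@1 c2@5, authorship .....
After op 3 (add_cursor(5)): buffer="fkjua" (len 5), cursors c1@1 c2@5 c3@5, authorship .....

Answer: fkjua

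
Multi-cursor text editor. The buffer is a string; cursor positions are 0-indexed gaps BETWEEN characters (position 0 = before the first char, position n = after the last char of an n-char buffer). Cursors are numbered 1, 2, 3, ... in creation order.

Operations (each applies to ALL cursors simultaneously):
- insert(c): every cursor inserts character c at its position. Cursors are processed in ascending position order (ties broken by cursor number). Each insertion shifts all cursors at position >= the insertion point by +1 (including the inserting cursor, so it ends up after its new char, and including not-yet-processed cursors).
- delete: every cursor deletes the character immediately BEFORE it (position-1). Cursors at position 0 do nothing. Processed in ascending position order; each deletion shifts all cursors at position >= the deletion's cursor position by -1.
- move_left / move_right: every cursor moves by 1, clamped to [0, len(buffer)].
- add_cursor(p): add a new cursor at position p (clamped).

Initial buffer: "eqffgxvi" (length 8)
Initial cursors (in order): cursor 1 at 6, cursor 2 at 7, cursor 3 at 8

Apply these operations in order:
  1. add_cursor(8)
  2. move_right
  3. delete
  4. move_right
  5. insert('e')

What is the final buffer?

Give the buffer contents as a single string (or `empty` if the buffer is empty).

Answer: eqffeeee

Derivation:
After op 1 (add_cursor(8)): buffer="eqffgxvi" (len 8), cursors c1@6 c2@7 c3@8 c4@8, authorship ........
After op 2 (move_right): buffer="eqffgxvi" (len 8), cursors c1@7 c2@8 c3@8 c4@8, authorship ........
After op 3 (delete): buffer="eqff" (len 4), cursors c1@4 c2@4 c3@4 c4@4, authorship ....
After op 4 (move_right): buffer="eqff" (len 4), cursors c1@4 c2@4 c3@4 c4@4, authorship ....
After op 5 (insert('e')): buffer="eqffeeee" (len 8), cursors c1@8 c2@8 c3@8 c4@8, authorship ....1234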